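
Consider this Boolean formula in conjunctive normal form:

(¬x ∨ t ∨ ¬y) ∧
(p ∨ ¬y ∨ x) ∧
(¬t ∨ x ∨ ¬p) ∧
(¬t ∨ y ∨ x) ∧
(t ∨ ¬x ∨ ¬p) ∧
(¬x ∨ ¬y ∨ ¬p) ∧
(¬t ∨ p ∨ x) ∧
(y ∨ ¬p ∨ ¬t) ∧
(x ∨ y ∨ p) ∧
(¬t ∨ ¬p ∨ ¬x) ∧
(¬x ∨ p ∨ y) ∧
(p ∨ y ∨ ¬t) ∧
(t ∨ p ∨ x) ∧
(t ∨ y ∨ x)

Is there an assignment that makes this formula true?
Yes

Yes, the formula is satisfiable.

One satisfying assignment is: y=True, x=True, t=True, p=False

Verification: With this assignment, all 14 clauses evaluate to true.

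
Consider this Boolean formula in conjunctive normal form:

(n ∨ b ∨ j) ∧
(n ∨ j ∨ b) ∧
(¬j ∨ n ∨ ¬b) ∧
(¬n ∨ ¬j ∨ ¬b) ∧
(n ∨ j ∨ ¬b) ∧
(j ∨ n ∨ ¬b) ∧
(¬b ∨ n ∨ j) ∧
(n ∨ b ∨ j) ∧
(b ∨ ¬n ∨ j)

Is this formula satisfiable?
Yes

Yes, the formula is satisfiable.

One satisfying assignment is: j=True, b=False, n=False

Verification: With this assignment, all 9 clauses evaluate to true.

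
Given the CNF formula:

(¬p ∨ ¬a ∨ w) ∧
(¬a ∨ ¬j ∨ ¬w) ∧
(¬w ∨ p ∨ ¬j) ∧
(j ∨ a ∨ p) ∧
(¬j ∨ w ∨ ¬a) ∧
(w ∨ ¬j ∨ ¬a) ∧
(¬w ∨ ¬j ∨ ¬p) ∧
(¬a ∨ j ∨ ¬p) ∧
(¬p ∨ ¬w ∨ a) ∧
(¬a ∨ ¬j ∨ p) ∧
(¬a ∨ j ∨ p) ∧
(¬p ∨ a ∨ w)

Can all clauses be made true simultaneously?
Yes

Yes, the formula is satisfiable.

One satisfying assignment is: w=False, a=False, j=True, p=False

Verification: With this assignment, all 12 clauses evaluate to true.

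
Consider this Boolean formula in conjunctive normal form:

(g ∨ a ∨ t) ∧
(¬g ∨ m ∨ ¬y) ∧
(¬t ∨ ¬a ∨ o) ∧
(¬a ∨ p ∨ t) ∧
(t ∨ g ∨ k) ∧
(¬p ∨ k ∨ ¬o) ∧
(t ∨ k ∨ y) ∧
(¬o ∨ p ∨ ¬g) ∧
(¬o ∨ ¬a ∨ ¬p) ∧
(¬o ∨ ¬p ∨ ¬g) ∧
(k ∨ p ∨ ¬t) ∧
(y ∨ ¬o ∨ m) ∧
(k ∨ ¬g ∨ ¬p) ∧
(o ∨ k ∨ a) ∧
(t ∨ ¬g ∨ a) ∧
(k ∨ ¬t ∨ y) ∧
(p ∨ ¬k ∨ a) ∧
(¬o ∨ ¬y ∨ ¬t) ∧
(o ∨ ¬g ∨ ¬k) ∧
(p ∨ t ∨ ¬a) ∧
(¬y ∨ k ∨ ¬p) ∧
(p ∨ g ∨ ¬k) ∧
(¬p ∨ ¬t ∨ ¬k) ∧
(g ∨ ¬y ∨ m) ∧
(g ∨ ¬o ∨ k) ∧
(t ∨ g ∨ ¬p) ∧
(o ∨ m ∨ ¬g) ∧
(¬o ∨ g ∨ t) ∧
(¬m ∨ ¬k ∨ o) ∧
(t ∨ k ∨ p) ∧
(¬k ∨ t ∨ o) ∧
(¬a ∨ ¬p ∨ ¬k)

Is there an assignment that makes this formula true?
No

No, the formula is not satisfiable.

No assignment of truth values to the variables can make all 32 clauses true simultaneously.

The formula is UNSAT (unsatisfiable).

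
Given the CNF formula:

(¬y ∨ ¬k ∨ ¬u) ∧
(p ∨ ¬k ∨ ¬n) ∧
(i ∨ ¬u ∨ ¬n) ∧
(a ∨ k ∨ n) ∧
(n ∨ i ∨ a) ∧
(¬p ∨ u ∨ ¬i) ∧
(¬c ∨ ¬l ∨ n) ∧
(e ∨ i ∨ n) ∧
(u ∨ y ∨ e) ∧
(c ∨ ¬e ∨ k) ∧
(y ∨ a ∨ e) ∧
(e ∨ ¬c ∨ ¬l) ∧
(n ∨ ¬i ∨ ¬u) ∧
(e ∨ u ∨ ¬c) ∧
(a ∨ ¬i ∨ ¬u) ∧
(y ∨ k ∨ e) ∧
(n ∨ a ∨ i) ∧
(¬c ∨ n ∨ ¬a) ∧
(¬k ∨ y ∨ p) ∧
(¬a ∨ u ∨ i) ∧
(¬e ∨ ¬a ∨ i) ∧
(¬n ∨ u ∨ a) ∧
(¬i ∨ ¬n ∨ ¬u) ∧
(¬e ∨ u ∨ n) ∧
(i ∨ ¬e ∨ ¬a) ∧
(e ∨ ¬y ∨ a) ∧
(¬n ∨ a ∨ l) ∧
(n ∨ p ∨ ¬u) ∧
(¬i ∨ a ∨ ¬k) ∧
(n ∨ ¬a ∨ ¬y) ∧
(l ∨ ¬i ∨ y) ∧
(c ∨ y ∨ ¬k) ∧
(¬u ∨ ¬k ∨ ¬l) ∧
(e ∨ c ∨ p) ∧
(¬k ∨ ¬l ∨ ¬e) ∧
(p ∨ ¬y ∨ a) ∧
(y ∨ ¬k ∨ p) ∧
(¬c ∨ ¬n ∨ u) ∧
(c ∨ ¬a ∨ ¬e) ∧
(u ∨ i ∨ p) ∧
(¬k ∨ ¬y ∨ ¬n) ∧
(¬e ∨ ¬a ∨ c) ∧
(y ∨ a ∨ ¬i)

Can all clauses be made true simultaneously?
No

No, the formula is not satisfiable.

No assignment of truth values to the variables can make all 43 clauses true simultaneously.

The formula is UNSAT (unsatisfiable).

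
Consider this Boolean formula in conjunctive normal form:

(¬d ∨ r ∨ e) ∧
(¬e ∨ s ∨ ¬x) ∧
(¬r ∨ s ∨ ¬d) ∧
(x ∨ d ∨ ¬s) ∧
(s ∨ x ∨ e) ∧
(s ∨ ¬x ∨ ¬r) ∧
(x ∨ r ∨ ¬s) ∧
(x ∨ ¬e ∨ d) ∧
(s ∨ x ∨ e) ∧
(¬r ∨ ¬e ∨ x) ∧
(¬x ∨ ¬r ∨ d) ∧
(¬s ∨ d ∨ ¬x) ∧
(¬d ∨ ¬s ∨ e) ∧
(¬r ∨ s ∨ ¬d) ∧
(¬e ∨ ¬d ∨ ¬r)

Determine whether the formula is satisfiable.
Yes

Yes, the formula is satisfiable.

One satisfying assignment is: s=False, d=False, x=True, r=False, e=False

Verification: With this assignment, all 15 clauses evaluate to true.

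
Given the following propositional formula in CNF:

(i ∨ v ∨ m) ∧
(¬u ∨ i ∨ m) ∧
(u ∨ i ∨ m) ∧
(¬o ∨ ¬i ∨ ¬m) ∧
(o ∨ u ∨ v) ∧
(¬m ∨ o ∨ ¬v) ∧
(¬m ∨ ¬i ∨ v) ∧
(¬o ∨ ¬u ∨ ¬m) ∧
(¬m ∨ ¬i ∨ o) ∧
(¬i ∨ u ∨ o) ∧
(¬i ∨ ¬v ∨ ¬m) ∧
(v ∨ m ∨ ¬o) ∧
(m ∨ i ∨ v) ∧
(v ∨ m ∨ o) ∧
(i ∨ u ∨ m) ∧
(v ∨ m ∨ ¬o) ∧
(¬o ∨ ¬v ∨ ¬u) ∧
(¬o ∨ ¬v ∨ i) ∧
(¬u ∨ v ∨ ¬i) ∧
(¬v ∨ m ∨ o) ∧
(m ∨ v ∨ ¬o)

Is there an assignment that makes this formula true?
Yes

Yes, the formula is satisfiable.

One satisfying assignment is: u=True, m=True, o=False, v=False, i=False

Verification: With this assignment, all 21 clauses evaluate to true.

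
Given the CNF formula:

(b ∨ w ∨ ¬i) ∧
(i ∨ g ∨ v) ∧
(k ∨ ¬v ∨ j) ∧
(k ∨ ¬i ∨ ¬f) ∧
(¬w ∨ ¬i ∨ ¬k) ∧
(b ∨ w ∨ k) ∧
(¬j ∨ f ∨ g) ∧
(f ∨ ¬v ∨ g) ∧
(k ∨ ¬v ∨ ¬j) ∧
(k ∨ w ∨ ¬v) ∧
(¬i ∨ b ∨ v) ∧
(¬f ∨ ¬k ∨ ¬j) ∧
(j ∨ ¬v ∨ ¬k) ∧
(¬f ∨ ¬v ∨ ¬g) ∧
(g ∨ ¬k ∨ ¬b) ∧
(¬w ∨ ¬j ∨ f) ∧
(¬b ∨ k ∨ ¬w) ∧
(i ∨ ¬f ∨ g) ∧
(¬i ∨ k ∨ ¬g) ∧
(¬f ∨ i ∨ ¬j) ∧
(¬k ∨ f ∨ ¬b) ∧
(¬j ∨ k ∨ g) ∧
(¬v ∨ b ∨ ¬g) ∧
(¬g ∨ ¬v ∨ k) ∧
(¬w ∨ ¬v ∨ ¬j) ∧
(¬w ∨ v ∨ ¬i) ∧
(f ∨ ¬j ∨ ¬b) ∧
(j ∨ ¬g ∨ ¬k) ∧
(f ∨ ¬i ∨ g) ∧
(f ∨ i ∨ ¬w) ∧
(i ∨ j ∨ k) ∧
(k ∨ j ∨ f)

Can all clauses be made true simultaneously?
Yes

Yes, the formula is satisfiable.

One satisfying assignment is: j=True, k=True, g=True, f=False, b=False, i=False, w=False, v=False

Verification: With this assignment, all 32 clauses evaluate to true.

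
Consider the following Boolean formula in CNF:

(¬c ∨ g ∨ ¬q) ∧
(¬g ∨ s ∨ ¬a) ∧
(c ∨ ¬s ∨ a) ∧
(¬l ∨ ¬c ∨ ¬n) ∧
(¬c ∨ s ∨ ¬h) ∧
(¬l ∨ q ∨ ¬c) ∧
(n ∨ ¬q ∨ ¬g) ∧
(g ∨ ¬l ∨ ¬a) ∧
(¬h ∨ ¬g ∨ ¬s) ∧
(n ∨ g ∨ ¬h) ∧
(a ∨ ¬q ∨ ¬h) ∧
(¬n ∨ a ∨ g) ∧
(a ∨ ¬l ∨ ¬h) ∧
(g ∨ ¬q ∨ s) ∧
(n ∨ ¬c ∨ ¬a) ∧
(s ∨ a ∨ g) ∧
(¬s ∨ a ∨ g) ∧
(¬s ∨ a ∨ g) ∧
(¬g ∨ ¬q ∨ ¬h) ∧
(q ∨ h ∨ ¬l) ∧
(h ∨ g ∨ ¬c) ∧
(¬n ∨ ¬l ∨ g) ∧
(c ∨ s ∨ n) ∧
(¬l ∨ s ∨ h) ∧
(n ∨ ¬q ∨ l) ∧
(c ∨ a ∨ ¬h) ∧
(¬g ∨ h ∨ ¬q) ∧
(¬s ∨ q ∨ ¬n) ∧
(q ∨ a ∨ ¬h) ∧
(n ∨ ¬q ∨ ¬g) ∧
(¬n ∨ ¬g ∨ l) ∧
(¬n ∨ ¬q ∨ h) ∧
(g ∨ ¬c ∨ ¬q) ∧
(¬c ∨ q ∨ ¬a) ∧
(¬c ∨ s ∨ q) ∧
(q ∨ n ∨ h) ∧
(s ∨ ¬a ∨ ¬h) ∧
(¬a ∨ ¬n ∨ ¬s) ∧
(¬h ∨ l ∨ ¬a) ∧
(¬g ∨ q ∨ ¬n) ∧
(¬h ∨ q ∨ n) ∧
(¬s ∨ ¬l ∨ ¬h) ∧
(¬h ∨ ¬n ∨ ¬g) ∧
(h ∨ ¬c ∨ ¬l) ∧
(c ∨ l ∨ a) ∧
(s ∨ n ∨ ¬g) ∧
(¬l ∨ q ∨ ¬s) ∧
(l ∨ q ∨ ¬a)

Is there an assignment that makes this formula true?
No

No, the formula is not satisfiable.

No assignment of truth values to the variables can make all 48 clauses true simultaneously.

The formula is UNSAT (unsatisfiable).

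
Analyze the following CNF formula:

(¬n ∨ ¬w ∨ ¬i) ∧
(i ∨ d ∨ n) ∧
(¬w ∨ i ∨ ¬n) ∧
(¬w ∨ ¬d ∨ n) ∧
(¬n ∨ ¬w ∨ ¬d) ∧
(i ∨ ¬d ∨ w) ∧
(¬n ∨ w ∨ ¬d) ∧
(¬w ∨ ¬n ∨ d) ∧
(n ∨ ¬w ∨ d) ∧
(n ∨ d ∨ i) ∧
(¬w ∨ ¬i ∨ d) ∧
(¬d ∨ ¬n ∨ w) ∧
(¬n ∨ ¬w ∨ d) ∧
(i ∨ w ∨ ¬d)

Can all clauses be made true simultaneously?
Yes

Yes, the formula is satisfiable.

One satisfying assignment is: d=False, w=False, n=True, i=False

Verification: With this assignment, all 14 clauses evaluate to true.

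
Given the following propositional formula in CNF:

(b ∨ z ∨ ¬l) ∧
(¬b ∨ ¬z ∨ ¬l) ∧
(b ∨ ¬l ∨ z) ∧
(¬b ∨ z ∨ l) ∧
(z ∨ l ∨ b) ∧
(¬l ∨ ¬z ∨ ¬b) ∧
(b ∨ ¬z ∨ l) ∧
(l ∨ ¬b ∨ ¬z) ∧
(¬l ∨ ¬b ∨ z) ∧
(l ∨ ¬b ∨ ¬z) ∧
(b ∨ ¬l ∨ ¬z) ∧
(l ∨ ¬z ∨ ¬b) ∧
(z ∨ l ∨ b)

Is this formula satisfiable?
No

No, the formula is not satisfiable.

No assignment of truth values to the variables can make all 13 clauses true simultaneously.

The formula is UNSAT (unsatisfiable).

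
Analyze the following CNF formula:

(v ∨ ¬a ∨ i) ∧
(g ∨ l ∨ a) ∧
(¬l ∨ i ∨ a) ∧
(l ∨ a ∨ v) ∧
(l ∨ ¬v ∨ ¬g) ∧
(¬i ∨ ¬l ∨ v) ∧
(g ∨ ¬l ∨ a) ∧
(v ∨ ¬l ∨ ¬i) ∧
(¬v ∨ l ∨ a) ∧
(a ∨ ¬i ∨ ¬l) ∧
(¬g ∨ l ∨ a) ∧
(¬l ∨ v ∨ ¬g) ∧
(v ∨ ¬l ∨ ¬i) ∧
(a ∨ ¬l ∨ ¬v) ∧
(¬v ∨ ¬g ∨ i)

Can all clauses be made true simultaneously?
Yes

Yes, the formula is satisfiable.

One satisfying assignment is: l=False, i=True, g=False, a=True, v=False

Verification: With this assignment, all 15 clauses evaluate to true.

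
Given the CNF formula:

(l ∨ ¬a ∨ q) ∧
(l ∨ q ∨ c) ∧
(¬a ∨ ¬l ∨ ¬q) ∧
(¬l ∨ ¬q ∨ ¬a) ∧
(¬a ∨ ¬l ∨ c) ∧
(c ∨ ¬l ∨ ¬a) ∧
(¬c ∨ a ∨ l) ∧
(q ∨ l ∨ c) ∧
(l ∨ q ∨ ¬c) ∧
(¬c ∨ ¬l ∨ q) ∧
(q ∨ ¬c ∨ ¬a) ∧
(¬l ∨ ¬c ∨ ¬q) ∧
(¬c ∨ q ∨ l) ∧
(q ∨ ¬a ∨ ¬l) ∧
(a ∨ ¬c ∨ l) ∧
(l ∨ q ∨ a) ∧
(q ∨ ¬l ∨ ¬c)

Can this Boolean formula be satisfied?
Yes

Yes, the formula is satisfiable.

One satisfying assignment is: l=False, a=False, c=False, q=True

Verification: With this assignment, all 17 clauses evaluate to true.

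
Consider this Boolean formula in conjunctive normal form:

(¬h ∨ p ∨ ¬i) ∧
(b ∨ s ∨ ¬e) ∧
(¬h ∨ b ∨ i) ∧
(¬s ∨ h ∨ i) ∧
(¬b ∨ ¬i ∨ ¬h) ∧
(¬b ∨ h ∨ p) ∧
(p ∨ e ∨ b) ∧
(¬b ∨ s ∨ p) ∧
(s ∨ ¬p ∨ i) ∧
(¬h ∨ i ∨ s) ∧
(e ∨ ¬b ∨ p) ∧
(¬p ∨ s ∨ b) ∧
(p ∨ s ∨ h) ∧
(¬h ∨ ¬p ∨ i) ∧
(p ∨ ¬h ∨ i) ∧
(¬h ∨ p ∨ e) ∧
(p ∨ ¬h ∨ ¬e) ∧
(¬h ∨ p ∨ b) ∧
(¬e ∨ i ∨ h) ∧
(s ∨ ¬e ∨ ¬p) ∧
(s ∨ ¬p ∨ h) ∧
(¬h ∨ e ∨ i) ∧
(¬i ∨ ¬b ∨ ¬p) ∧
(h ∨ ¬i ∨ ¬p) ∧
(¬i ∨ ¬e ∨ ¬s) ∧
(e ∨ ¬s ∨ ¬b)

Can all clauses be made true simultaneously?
Yes

Yes, the formula is satisfiable.

One satisfying assignment is: e=False, b=False, i=True, s=True, h=True, p=True

Verification: With this assignment, all 26 clauses evaluate to true.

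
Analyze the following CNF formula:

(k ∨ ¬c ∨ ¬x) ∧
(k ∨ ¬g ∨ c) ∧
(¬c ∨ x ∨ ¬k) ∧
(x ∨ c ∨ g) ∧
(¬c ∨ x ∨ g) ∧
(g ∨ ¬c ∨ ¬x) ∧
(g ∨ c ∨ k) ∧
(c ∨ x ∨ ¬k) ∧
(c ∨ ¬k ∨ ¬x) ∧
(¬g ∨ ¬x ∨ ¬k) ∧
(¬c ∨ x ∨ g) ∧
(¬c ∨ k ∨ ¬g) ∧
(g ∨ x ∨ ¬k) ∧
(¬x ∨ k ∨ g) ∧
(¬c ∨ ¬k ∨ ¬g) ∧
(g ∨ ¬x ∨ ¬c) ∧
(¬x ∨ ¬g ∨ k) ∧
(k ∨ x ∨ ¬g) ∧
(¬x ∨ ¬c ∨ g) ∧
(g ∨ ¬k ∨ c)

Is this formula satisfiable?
No

No, the formula is not satisfiable.

No assignment of truth values to the variables can make all 20 clauses true simultaneously.

The formula is UNSAT (unsatisfiable).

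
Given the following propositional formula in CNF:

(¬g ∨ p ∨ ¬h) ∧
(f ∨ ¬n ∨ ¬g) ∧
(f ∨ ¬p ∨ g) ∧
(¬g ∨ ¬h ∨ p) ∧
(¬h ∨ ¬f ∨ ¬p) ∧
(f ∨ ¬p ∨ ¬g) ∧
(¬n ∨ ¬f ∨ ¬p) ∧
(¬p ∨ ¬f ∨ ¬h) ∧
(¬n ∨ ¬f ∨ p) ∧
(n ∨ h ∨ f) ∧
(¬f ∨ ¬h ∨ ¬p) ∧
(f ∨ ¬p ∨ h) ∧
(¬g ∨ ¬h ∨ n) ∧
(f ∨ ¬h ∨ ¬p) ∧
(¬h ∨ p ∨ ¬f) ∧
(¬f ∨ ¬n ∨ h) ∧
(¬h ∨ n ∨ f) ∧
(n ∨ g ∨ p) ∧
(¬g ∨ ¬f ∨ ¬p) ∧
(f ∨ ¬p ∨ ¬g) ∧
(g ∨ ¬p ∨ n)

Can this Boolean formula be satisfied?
Yes

Yes, the formula is satisfiable.

One satisfying assignment is: n=True, f=False, h=False, p=False, g=False

Verification: With this assignment, all 21 clauses evaluate to true.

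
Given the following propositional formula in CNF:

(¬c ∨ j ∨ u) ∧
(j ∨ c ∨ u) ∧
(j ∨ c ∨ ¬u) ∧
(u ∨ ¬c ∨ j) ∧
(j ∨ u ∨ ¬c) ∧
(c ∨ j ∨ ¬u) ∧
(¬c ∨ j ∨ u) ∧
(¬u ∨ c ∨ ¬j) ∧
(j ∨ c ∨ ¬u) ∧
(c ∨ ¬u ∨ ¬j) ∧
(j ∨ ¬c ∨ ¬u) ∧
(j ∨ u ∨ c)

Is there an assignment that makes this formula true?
Yes

Yes, the formula is satisfiable.

One satisfying assignment is: j=True, c=False, u=False

Verification: With this assignment, all 12 clauses evaluate to true.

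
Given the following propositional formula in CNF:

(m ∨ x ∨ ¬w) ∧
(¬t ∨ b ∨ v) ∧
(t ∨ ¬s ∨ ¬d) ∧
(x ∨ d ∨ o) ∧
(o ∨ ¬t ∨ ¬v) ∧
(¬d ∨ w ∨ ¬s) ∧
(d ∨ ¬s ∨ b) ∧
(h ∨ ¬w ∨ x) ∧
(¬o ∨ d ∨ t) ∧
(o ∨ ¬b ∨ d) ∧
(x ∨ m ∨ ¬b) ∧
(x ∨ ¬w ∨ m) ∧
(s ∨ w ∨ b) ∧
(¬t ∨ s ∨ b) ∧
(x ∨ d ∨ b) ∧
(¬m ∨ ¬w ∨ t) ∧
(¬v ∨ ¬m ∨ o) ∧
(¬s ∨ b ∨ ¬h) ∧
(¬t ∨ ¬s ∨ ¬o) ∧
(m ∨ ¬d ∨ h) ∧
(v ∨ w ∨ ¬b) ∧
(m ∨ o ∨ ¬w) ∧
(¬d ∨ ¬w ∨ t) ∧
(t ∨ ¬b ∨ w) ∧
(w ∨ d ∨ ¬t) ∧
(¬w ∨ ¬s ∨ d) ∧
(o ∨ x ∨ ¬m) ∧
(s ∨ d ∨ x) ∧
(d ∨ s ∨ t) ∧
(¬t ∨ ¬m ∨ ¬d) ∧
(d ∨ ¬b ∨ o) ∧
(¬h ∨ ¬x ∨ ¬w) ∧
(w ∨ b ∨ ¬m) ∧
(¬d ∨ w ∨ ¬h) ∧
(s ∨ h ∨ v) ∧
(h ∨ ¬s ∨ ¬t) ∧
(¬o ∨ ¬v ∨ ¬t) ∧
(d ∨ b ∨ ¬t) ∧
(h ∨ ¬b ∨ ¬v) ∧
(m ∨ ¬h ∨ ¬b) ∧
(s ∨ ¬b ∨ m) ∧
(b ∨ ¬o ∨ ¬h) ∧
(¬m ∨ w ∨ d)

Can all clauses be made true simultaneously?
No

No, the formula is not satisfiable.

No assignment of truth values to the variables can make all 43 clauses true simultaneously.

The formula is UNSAT (unsatisfiable).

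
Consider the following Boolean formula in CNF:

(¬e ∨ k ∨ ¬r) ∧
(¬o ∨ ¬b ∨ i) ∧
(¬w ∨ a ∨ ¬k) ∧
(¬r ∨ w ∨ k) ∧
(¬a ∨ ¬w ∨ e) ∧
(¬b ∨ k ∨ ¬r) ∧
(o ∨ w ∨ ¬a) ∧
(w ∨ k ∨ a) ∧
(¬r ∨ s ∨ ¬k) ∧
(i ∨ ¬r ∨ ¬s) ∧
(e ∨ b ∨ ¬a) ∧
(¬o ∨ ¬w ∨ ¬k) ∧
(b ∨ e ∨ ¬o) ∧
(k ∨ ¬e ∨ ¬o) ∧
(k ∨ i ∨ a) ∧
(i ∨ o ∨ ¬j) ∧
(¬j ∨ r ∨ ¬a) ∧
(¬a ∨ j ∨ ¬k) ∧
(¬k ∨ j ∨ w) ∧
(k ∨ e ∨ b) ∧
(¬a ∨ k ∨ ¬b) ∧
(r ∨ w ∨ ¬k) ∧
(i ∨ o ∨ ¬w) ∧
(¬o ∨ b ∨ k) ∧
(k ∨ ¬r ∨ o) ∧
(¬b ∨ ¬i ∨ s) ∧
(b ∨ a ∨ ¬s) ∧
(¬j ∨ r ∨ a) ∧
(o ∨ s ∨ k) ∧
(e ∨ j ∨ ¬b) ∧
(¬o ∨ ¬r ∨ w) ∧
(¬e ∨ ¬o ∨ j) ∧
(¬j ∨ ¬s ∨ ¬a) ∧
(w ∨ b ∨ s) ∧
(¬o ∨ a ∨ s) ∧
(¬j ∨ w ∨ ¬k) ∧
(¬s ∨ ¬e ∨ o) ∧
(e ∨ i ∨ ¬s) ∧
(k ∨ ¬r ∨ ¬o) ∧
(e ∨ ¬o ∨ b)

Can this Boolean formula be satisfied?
No

No, the formula is not satisfiable.

No assignment of truth values to the variables can make all 40 clauses true simultaneously.

The formula is UNSAT (unsatisfiable).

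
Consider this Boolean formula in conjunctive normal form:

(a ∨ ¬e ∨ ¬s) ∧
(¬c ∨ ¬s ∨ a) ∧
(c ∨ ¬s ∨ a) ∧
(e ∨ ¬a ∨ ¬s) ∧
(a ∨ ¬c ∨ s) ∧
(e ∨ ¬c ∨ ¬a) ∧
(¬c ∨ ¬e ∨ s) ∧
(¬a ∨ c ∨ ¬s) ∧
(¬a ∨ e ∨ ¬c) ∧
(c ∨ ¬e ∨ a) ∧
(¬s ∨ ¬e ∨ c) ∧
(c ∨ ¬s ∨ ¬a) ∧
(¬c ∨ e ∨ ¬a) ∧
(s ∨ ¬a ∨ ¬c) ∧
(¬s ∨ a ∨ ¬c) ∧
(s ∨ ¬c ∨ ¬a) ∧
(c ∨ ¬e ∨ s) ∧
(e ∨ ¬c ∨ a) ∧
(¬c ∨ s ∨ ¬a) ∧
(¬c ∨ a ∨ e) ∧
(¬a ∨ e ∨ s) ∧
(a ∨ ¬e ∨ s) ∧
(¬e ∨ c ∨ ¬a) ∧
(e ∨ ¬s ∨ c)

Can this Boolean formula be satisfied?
Yes

Yes, the formula is satisfiable.

One satisfying assignment is: c=False, s=False, a=False, e=False

Verification: With this assignment, all 24 clauses evaluate to true.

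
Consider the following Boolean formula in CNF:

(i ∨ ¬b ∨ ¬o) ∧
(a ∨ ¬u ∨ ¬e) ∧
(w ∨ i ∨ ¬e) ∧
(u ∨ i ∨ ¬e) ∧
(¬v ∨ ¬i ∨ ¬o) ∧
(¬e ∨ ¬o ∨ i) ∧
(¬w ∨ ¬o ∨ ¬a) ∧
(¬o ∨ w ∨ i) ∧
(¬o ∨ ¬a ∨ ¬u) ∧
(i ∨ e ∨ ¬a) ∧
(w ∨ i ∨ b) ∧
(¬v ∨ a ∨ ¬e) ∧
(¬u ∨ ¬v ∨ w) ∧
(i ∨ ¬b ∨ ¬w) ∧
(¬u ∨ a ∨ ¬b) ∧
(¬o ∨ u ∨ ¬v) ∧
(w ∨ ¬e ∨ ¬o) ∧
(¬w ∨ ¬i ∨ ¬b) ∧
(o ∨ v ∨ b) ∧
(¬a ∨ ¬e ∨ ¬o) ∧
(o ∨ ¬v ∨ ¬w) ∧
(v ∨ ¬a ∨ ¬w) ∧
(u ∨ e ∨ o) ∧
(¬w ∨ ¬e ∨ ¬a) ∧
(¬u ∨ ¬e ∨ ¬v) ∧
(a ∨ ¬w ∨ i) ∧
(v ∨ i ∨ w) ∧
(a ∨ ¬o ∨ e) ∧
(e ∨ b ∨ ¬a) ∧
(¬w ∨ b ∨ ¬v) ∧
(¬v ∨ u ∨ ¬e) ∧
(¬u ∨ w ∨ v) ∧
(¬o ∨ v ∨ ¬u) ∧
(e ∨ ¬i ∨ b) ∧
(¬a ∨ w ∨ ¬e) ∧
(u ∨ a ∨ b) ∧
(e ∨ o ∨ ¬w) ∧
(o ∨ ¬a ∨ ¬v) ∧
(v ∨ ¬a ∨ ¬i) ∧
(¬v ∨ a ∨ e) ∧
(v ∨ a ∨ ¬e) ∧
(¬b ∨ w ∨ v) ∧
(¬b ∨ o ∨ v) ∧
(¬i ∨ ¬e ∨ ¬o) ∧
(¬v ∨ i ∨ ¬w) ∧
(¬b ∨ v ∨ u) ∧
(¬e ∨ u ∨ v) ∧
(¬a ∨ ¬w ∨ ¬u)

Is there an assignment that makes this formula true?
No

No, the formula is not satisfiable.

No assignment of truth values to the variables can make all 48 clauses true simultaneously.

The formula is UNSAT (unsatisfiable).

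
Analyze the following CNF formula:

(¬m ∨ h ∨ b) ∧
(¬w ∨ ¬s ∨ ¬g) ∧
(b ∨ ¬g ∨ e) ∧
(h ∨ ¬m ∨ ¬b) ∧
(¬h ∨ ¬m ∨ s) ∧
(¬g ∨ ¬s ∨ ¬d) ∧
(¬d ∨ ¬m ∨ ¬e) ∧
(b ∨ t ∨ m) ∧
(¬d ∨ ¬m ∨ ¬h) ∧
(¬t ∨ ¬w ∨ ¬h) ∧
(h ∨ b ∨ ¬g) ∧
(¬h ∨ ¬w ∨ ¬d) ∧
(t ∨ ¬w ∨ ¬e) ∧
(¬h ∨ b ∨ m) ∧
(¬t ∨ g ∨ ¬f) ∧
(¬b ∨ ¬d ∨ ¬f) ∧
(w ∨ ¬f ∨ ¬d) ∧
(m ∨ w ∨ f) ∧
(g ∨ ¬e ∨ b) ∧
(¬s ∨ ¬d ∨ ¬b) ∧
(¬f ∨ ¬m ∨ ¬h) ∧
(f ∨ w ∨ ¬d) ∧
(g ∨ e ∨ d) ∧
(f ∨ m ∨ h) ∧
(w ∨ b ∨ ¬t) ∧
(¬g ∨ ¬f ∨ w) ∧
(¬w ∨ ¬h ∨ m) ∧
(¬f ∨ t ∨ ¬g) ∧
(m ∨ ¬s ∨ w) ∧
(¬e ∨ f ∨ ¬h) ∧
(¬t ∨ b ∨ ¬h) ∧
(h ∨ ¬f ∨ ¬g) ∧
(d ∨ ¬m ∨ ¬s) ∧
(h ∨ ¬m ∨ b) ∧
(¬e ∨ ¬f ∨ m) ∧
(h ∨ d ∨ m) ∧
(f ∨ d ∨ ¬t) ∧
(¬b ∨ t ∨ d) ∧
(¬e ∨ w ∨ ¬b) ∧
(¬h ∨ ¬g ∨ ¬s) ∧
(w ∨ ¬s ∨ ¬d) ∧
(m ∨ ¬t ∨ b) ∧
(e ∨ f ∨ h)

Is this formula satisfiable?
No

No, the formula is not satisfiable.

No assignment of truth values to the variables can make all 43 clauses true simultaneously.

The formula is UNSAT (unsatisfiable).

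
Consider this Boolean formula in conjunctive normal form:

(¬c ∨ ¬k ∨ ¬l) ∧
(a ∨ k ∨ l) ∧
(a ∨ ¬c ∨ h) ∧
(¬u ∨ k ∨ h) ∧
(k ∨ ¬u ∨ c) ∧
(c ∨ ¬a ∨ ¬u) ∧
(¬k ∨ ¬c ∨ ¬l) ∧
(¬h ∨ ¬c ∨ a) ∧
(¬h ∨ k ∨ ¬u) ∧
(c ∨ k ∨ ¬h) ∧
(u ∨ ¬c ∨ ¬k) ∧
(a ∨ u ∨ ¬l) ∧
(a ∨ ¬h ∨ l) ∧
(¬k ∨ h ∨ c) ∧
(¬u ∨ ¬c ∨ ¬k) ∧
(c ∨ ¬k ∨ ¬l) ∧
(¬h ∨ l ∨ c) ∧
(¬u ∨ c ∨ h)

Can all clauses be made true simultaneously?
Yes

Yes, the formula is satisfiable.

One satisfying assignment is: c=True, u=False, l=False, a=True, k=False, h=False

Verification: With this assignment, all 18 clauses evaluate to true.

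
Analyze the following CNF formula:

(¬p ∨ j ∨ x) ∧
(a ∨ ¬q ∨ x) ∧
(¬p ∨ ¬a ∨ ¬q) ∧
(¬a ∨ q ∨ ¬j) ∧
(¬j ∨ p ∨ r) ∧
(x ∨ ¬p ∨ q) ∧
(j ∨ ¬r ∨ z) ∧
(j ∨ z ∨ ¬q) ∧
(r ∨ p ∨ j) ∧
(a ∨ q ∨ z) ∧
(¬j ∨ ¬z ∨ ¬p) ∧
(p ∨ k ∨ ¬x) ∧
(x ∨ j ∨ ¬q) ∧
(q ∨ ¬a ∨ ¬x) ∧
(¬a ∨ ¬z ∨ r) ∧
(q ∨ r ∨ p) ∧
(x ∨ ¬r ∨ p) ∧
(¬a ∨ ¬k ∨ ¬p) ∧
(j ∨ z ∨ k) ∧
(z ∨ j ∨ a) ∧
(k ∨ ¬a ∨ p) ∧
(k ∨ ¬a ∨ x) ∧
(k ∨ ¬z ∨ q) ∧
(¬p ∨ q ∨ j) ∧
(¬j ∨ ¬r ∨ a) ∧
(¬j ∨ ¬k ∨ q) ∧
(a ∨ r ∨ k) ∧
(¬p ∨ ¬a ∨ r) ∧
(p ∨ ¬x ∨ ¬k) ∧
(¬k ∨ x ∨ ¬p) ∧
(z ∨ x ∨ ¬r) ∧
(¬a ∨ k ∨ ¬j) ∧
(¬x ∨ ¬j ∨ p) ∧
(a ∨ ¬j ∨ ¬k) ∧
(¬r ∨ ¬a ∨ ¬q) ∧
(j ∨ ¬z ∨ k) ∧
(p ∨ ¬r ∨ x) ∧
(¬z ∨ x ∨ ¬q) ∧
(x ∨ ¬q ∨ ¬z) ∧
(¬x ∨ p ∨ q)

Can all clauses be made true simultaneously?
Yes

Yes, the formula is satisfiable.

One satisfying assignment is: z=True, q=True, k=True, j=False, x=True, r=False, p=True, a=False

Verification: With this assignment, all 40 clauses evaluate to true.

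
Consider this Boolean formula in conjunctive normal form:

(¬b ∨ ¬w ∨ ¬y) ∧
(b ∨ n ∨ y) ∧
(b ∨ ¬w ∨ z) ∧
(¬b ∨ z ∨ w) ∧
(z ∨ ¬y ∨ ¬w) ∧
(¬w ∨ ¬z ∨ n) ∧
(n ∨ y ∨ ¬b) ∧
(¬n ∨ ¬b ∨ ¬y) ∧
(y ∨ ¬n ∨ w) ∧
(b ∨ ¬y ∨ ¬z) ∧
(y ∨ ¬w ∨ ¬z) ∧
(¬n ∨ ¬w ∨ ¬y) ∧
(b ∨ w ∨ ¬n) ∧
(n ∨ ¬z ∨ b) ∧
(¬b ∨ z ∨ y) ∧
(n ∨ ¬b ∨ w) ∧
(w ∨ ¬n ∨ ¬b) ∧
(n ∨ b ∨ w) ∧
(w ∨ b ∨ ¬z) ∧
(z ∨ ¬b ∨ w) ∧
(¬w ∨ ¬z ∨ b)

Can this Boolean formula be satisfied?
No

No, the formula is not satisfiable.

No assignment of truth values to the variables can make all 21 clauses true simultaneously.

The formula is UNSAT (unsatisfiable).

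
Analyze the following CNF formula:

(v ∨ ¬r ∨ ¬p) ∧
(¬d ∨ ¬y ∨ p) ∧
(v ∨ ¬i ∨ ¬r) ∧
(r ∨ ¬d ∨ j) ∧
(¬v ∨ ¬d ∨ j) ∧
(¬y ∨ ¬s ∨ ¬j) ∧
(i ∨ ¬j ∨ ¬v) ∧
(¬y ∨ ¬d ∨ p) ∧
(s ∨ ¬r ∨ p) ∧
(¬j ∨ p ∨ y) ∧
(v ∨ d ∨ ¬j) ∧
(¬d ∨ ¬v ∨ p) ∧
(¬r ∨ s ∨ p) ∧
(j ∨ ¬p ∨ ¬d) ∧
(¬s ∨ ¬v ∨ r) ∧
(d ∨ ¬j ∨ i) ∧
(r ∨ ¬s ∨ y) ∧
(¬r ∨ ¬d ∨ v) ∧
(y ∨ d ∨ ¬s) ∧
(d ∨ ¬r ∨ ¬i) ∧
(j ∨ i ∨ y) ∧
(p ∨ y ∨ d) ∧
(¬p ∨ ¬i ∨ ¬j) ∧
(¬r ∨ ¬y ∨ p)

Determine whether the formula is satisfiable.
Yes

Yes, the formula is satisfiable.

One satisfying assignment is: i=False, s=False, p=False, v=False, d=False, y=True, r=False, j=False

Verification: With this assignment, all 24 clauses evaluate to true.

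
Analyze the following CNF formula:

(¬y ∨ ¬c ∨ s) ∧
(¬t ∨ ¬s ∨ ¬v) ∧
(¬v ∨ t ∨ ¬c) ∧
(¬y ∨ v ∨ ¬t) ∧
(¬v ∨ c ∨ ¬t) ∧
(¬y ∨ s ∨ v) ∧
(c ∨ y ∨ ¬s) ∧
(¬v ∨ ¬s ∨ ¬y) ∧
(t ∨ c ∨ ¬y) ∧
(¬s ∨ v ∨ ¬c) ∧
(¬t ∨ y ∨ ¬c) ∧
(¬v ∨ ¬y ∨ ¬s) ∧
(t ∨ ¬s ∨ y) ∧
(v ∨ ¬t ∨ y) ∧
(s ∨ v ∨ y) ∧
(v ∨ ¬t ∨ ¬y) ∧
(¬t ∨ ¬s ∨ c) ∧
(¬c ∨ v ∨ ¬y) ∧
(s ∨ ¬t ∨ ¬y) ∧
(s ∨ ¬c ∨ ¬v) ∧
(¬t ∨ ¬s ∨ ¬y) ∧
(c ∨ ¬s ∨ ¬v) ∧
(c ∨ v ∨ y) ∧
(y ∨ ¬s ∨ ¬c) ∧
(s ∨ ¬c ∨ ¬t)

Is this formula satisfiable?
Yes

Yes, the formula is satisfiable.

One satisfying assignment is: v=True, c=False, y=False, t=False, s=False

Verification: With this assignment, all 25 clauses evaluate to true.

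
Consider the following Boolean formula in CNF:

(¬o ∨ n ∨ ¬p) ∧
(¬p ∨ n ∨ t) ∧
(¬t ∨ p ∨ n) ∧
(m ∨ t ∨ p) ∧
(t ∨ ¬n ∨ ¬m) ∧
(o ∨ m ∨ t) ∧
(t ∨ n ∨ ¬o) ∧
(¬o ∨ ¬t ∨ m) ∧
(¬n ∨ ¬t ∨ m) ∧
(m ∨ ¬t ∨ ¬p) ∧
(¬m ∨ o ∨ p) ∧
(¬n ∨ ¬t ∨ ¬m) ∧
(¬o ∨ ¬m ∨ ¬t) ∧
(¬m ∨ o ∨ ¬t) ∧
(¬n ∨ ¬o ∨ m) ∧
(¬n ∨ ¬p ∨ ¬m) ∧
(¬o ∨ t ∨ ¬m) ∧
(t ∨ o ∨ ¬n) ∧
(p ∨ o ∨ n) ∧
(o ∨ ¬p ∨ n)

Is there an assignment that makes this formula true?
No

No, the formula is not satisfiable.

No assignment of truth values to the variables can make all 20 clauses true simultaneously.

The formula is UNSAT (unsatisfiable).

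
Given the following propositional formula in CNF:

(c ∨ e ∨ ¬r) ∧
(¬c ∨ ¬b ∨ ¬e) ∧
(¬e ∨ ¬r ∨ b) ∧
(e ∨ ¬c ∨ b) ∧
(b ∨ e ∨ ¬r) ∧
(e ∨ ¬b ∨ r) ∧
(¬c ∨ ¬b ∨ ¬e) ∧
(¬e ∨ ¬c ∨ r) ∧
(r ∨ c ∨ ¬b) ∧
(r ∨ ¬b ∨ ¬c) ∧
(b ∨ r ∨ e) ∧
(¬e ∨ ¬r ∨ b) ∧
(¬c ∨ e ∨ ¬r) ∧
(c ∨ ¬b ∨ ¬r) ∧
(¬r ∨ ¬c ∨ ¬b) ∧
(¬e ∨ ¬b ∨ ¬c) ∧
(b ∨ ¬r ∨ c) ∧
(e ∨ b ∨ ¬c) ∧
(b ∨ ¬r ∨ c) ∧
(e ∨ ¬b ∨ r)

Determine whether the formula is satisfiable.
Yes

Yes, the formula is satisfiable.

One satisfying assignment is: c=False, r=False, b=False, e=True

Verification: With this assignment, all 20 clauses evaluate to true.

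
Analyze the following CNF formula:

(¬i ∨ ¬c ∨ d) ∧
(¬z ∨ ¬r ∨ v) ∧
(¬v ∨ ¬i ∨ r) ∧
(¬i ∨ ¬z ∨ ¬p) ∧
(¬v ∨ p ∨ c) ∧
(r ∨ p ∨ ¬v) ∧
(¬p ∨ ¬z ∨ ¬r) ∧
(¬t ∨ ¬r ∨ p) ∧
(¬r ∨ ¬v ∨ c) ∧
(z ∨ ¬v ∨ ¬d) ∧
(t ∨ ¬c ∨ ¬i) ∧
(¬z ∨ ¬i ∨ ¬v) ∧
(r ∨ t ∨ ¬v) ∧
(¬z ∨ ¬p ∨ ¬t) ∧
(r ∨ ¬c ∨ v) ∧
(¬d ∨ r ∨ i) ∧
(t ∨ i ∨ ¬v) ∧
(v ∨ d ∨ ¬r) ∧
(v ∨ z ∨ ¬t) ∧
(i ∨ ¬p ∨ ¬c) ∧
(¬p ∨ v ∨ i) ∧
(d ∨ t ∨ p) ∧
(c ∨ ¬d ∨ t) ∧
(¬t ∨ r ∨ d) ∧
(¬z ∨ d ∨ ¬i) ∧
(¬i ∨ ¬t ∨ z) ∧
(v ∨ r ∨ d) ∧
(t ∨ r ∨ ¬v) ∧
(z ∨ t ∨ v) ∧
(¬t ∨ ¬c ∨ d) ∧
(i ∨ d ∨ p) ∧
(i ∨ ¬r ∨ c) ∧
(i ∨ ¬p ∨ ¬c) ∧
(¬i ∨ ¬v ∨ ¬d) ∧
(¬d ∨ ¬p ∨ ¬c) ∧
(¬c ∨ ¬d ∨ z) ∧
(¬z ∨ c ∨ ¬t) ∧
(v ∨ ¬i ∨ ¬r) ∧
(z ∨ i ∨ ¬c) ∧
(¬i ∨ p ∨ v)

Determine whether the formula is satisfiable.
No

No, the formula is not satisfiable.

No assignment of truth values to the variables can make all 40 clauses true simultaneously.

The formula is UNSAT (unsatisfiable).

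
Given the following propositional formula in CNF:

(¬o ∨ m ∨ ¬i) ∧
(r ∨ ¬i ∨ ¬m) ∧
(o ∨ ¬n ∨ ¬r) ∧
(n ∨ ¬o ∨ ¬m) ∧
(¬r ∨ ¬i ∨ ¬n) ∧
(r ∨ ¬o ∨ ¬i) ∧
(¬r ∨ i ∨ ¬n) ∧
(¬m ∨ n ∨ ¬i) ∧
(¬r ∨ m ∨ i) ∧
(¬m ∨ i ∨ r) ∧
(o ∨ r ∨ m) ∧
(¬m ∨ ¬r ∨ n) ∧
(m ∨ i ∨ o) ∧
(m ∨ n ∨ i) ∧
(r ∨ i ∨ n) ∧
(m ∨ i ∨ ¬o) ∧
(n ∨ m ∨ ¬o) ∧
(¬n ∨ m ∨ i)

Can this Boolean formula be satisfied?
Yes

Yes, the formula is satisfiable.

One satisfying assignment is: m=False, r=True, n=False, i=True, o=False

Verification: With this assignment, all 18 clauses evaluate to true.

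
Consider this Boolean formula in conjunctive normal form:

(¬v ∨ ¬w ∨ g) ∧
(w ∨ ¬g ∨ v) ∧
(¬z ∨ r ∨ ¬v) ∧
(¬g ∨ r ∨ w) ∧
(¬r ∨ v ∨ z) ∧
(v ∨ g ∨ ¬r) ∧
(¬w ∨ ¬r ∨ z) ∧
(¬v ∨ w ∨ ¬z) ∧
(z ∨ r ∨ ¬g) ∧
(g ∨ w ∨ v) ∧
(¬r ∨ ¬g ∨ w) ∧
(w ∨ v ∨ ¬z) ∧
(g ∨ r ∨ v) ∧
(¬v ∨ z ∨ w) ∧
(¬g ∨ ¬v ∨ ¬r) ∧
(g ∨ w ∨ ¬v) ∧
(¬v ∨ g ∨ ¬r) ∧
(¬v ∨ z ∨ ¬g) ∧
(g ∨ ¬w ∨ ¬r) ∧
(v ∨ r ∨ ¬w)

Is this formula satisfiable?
Yes

Yes, the formula is satisfiable.

One satisfying assignment is: w=True, v=False, r=True, g=True, z=True

Verification: With this assignment, all 20 clauses evaluate to true.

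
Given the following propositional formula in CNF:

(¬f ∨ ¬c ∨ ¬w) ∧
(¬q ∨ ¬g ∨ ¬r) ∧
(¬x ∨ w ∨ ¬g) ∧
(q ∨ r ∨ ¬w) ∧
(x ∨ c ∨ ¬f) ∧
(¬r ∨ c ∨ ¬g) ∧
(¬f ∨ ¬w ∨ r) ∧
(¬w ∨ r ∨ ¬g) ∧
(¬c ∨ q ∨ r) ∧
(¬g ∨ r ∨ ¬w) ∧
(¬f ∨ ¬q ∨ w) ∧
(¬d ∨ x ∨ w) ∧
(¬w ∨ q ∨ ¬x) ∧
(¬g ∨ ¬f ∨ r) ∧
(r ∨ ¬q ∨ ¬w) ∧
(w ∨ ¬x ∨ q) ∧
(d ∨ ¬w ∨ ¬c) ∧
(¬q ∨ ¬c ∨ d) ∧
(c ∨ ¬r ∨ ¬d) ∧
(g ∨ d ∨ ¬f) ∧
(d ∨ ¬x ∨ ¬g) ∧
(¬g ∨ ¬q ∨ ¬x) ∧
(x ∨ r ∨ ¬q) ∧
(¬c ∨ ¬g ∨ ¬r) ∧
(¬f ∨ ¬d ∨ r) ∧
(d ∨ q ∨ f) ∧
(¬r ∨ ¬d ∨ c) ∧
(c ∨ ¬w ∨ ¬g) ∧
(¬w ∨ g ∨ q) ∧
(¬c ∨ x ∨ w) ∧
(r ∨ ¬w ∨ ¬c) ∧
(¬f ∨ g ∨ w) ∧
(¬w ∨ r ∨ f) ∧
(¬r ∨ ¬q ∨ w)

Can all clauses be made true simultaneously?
Yes

Yes, the formula is satisfiable.

One satisfying assignment is: q=True, w=True, r=True, f=False, c=False, g=False, d=False, x=False

Verification: With this assignment, all 34 clauses evaluate to true.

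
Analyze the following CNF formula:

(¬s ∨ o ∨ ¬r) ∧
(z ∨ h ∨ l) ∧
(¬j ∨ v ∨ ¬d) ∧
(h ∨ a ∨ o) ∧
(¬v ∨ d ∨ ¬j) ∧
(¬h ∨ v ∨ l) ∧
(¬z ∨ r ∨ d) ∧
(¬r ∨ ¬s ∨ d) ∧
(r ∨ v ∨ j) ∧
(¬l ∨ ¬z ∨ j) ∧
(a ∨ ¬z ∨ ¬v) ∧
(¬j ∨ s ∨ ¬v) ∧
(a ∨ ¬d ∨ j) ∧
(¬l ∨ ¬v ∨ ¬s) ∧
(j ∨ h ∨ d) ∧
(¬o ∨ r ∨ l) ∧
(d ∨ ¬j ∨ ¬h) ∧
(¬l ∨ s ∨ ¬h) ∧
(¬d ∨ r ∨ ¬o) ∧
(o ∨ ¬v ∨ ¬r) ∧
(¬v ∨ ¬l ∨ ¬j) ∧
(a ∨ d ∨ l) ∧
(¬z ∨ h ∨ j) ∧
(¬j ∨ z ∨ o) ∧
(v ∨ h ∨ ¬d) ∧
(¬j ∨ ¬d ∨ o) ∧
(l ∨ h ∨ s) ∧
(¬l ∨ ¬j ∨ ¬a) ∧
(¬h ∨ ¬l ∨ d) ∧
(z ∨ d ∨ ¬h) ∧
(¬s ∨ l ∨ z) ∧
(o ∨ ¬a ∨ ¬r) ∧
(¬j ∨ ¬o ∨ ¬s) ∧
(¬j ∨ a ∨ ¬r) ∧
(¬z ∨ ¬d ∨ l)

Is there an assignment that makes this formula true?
Yes

Yes, the formula is satisfiable.

One satisfying assignment is: z=False, r=False, h=False, j=False, a=True, d=True, o=False, l=True, v=True, s=False

Verification: With this assignment, all 35 clauses evaluate to true.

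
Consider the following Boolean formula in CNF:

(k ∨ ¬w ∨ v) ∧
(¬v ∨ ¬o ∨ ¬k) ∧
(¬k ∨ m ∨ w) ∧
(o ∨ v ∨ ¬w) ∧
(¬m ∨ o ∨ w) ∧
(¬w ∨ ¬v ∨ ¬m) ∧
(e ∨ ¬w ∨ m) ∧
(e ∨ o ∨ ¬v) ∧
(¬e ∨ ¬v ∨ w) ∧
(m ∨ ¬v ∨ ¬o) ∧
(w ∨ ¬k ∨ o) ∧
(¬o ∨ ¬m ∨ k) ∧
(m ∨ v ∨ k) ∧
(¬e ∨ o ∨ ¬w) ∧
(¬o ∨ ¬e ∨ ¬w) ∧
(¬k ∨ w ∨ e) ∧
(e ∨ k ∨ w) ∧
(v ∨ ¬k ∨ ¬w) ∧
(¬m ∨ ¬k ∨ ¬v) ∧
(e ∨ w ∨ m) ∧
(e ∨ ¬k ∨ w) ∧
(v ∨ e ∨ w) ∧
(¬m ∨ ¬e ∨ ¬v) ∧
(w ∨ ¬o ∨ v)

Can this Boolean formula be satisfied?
No

No, the formula is not satisfiable.

No assignment of truth values to the variables can make all 24 clauses true simultaneously.

The formula is UNSAT (unsatisfiable).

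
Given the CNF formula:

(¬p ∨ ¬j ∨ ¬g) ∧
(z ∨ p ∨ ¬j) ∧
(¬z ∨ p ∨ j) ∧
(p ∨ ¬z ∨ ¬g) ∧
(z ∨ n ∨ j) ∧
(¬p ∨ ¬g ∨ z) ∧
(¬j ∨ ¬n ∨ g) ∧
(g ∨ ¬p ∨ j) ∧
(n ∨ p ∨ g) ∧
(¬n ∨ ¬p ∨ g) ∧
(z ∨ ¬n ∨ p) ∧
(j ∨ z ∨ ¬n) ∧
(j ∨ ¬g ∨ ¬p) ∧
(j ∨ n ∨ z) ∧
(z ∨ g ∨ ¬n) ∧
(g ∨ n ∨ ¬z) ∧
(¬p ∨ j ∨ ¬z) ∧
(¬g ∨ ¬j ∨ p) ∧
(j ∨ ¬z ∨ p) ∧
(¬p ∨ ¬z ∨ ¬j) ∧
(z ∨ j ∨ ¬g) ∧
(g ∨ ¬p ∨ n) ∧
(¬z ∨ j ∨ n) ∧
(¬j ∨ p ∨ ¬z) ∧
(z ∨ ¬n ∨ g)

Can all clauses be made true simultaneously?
No

No, the formula is not satisfiable.

No assignment of truth values to the variables can make all 25 clauses true simultaneously.

The formula is UNSAT (unsatisfiable).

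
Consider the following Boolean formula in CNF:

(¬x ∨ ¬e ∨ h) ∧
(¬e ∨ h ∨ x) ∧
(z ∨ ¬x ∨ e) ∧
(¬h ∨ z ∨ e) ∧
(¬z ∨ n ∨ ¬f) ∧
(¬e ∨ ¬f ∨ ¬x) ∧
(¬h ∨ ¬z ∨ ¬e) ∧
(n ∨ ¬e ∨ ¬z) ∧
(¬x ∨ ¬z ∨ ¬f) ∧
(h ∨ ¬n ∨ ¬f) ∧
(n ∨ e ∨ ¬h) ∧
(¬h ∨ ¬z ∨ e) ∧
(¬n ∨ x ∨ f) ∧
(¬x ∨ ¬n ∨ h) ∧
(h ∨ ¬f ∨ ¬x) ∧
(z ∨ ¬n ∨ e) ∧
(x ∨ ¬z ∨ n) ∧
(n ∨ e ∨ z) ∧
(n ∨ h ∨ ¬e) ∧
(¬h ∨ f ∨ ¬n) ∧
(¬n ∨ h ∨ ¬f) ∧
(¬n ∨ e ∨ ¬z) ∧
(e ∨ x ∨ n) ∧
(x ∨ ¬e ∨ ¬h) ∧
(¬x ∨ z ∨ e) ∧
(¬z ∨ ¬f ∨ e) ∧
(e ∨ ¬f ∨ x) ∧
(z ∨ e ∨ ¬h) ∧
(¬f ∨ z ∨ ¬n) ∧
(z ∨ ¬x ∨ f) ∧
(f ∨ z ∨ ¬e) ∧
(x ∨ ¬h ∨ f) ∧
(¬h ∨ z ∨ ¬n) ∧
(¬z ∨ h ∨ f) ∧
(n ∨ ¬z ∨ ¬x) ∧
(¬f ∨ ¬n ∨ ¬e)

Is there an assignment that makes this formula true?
No

No, the formula is not satisfiable.

No assignment of truth values to the variables can make all 36 clauses true simultaneously.

The formula is UNSAT (unsatisfiable).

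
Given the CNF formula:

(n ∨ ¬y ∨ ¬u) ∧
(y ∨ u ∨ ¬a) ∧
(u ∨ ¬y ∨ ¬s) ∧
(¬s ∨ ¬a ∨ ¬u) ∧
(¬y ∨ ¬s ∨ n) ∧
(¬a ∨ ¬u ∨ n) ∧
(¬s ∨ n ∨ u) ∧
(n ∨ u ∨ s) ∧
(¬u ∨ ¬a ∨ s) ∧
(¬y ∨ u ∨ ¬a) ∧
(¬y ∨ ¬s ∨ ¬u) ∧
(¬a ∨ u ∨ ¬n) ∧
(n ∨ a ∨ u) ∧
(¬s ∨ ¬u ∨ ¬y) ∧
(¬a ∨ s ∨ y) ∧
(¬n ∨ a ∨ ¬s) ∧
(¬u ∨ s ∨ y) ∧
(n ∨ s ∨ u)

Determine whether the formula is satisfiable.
Yes

Yes, the formula is satisfiable.

One satisfying assignment is: u=False, a=False, y=False, n=True, s=False

Verification: With this assignment, all 18 clauses evaluate to true.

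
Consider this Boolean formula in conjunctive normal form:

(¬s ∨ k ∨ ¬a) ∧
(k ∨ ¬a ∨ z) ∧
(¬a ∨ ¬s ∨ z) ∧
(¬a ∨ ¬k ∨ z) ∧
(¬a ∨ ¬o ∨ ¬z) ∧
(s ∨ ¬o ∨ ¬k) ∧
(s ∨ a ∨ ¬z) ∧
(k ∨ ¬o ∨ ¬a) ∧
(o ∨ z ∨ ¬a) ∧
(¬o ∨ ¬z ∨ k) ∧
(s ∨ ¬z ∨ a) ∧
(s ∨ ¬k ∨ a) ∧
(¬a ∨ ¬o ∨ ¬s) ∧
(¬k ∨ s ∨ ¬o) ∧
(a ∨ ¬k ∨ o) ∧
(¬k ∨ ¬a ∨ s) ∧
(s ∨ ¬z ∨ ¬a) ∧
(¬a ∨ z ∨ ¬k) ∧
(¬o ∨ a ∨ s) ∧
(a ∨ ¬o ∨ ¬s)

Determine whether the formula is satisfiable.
Yes

Yes, the formula is satisfiable.

One satisfying assignment is: z=False, o=False, a=False, s=False, k=False

Verification: With this assignment, all 20 clauses evaluate to true.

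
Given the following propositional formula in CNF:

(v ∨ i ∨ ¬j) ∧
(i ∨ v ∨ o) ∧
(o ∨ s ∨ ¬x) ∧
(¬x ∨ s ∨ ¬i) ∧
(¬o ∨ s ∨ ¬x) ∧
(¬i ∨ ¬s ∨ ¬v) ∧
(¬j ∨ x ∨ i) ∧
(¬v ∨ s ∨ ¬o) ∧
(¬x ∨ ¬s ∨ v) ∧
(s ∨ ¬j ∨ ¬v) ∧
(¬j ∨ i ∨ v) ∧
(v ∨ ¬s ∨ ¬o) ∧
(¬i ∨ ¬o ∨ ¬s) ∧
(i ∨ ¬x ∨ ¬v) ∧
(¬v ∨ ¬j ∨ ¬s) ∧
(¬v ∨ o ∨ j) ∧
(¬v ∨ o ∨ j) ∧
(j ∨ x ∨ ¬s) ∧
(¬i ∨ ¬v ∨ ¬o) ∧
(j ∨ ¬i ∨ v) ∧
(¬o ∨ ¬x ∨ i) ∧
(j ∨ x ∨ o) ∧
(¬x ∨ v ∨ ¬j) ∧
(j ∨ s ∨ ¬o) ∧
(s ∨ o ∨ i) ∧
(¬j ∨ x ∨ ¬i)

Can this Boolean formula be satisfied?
No

No, the formula is not satisfiable.

No assignment of truth values to the variables can make all 26 clauses true simultaneously.

The formula is UNSAT (unsatisfiable).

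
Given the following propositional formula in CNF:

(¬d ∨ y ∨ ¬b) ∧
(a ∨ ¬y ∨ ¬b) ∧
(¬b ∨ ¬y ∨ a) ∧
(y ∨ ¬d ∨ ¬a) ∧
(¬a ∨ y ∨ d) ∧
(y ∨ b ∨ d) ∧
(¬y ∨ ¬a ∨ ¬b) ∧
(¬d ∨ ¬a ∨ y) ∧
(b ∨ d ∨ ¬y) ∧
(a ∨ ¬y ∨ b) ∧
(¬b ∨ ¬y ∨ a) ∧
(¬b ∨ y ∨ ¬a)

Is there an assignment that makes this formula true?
Yes

Yes, the formula is satisfiable.

One satisfying assignment is: y=False, d=True, b=False, a=False

Verification: With this assignment, all 12 clauses evaluate to true.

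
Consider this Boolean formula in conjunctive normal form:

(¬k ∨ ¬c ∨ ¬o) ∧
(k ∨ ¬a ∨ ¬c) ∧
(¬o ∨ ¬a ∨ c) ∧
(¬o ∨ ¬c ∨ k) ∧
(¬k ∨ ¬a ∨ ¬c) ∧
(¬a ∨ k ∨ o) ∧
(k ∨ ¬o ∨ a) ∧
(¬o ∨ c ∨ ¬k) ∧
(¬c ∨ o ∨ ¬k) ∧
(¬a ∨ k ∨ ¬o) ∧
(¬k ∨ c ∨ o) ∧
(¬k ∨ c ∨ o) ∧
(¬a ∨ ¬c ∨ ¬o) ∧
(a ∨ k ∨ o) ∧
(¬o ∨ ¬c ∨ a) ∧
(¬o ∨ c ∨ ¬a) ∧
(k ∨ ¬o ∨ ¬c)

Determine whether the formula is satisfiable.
No

No, the formula is not satisfiable.

No assignment of truth values to the variables can make all 17 clauses true simultaneously.

The formula is UNSAT (unsatisfiable).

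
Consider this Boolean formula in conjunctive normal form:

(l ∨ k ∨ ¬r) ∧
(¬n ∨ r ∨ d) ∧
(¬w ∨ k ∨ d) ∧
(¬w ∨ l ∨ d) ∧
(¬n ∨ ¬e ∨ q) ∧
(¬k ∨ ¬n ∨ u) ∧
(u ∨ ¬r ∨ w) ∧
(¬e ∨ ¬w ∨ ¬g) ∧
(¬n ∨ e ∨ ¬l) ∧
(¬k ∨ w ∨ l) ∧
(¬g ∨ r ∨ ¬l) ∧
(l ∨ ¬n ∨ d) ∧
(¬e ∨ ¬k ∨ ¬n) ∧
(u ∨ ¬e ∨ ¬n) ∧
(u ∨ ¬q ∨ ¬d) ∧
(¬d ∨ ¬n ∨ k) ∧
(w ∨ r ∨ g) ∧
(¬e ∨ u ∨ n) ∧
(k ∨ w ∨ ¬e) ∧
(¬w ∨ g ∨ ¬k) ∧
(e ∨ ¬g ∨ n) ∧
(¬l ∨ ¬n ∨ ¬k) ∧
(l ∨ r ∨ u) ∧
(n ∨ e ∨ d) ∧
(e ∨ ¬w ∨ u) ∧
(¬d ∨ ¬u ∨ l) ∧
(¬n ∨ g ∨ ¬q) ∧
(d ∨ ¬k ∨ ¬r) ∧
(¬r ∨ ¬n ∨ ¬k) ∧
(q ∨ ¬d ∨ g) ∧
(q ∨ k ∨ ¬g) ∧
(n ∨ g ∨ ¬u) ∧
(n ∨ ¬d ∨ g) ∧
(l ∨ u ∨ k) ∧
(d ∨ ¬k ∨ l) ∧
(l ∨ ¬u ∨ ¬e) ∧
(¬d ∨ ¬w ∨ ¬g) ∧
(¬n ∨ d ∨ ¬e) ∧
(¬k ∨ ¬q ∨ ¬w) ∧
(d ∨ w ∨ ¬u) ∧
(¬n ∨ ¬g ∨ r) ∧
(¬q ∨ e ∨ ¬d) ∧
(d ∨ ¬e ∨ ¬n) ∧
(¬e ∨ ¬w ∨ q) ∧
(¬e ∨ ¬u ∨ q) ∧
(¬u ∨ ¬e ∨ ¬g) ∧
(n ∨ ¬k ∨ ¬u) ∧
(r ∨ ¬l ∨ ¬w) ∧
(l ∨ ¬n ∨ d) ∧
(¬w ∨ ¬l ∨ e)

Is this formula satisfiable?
No

No, the formula is not satisfiable.

No assignment of truth values to the variables can make all 50 clauses true simultaneously.

The formula is UNSAT (unsatisfiable).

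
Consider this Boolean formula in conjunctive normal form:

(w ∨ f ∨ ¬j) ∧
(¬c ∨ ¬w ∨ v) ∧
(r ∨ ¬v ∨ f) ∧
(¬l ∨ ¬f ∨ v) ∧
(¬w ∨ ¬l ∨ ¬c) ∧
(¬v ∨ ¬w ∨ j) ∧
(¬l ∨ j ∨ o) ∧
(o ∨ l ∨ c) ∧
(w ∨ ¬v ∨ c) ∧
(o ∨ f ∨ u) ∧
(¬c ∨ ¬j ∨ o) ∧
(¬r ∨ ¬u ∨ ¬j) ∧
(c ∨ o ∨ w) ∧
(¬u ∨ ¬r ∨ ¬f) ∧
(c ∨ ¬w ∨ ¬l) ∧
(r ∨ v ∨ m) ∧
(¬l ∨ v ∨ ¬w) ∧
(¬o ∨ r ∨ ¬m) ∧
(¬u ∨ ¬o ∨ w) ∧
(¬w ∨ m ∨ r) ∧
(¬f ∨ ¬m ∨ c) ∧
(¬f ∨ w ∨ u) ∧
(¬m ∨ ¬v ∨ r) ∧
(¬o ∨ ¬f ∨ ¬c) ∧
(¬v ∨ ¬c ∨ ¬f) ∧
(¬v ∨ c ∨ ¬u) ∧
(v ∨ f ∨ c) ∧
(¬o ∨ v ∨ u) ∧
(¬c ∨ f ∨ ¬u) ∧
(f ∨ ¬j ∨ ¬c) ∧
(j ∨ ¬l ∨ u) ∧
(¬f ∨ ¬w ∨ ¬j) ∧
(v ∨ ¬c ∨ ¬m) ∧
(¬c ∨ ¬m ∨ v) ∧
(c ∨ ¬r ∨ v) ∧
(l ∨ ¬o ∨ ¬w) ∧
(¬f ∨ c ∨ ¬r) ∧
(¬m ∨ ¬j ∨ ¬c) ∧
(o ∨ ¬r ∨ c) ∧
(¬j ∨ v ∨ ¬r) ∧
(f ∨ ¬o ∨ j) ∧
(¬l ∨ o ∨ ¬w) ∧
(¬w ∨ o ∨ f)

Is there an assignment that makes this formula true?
No

No, the formula is not satisfiable.

No assignment of truth values to the variables can make all 43 clauses true simultaneously.

The formula is UNSAT (unsatisfiable).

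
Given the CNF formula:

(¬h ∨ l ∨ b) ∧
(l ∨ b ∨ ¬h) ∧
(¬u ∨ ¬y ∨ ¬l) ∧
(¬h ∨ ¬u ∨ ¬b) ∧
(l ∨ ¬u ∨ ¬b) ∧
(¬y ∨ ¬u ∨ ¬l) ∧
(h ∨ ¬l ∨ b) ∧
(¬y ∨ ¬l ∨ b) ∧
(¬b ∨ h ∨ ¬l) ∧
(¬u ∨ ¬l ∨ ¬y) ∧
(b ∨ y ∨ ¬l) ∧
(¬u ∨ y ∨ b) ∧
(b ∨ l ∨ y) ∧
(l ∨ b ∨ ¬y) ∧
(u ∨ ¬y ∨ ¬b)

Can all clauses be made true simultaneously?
Yes

Yes, the formula is satisfiable.

One satisfying assignment is: y=False, u=False, h=False, l=False, b=True

Verification: With this assignment, all 15 clauses evaluate to true.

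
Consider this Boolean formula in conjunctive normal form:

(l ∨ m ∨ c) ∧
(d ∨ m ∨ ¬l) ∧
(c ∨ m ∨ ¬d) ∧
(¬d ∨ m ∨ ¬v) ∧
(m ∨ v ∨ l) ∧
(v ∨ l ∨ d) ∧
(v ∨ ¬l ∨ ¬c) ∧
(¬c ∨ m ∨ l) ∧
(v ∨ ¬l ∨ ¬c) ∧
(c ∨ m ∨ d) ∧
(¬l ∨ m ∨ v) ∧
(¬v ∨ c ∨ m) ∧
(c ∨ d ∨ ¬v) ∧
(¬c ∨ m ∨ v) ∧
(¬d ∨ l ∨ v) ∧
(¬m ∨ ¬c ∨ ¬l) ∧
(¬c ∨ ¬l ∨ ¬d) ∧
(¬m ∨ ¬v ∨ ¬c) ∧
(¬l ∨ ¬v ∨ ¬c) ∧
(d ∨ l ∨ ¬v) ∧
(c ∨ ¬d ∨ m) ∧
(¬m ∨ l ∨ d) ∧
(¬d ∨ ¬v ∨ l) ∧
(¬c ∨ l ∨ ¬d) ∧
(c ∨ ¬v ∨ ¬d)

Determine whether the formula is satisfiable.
Yes

Yes, the formula is satisfiable.

One satisfying assignment is: v=False, l=True, d=False, c=False, m=True

Verification: With this assignment, all 25 clauses evaluate to true.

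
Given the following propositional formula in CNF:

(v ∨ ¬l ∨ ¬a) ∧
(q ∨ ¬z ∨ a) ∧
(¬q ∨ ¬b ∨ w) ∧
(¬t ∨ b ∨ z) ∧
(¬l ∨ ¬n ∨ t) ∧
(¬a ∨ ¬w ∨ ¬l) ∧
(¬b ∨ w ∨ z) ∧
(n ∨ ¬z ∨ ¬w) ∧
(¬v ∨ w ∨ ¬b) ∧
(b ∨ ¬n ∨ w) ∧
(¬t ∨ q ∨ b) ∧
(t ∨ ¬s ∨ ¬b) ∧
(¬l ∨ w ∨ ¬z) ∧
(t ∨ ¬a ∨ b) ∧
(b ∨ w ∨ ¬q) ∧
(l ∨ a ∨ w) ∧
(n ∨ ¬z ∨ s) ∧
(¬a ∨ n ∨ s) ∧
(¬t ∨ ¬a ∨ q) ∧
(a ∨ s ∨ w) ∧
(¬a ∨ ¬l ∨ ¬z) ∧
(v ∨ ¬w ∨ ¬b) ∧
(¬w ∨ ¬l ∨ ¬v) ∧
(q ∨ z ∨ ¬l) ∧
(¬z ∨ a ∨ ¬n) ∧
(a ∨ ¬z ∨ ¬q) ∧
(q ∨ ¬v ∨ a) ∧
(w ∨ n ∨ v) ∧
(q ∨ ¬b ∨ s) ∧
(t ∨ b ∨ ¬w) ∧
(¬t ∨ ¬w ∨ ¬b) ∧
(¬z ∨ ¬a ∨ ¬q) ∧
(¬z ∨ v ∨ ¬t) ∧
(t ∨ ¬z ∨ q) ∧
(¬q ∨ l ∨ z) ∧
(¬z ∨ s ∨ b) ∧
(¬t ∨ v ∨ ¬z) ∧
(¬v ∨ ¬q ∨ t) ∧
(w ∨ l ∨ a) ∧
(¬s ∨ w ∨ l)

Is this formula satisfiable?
No

No, the formula is not satisfiable.

No assignment of truth values to the variables can make all 40 clauses true simultaneously.

The formula is UNSAT (unsatisfiable).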